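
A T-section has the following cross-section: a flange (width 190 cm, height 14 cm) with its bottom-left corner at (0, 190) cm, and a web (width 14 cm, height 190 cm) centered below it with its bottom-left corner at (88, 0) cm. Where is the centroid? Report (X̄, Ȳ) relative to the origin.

X̄ = 95.00 cm, Ȳ = 146.00 cm

web: A = 14 × 190 = 2660.00, centroid at (95.00, 95.00).
flange: A = 190 × 14 = 2660.00, centroid at (95.00, 197.00).
ΣA = 5320.00 cm²
ΣAX̄ = (2660.00)(95.00) + (2660.00)(95.00) = 505400.00 cm³
ΣAȲ = (2660.00)(95.00) + (2660.00)(197.00) = 776720.00 cm³
X̄ = 505400.00 / 5320.00 = 95.00 cm
Ȳ = 776720.00 / 5320.00 = 146.00 cm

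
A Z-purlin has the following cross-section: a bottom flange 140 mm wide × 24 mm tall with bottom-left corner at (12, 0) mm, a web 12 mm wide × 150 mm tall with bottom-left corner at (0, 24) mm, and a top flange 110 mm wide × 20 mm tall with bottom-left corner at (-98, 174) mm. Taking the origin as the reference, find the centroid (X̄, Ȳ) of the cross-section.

X̄ = 26.05 mm, Ȳ = 84.69 mm

Part | A | x̄ᵢ | ȳᵢ | A·x̄ᵢ | A·ȳᵢ
bottom flange | 3360.00 | 82.00 | 12.00 | 275520.00 | 40320.00
web | 1800.00 | 6.00 | 99.00 | 10800.00 | 178200.00
top flange | 2200.00 | -43.00 | 184.00 | -94600.00 | 404800.00
Σ | 7360.00 |  |  | 191720.00 | 623320.00
X̄ = 191720.00 / 7360.00 = 26.05 mm
Ȳ = 623320.00 / 7360.00 = 84.69 mm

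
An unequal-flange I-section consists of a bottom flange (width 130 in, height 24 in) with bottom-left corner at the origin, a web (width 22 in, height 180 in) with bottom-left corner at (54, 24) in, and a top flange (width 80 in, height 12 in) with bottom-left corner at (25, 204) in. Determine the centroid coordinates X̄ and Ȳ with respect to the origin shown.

X̄ = 65.00 in, Ȳ = 85.88 in

bottom flange: A = 130 × 24 = 3120.00, centroid at (65.00, 12.00).
web: A = 22 × 180 = 3960.00, centroid at (65.00, 114.00).
top flange: A = 80 × 12 = 960.00, centroid at (65.00, 210.00).
ΣA = 8040.00 in², ΣAX̄ = 522600.00 in³, ΣAȲ = 690480.00 in³.
X̄ = 522600.00/8040.00 = 65.00 in; Ȳ = 690480.00/8040.00 = 85.88 in.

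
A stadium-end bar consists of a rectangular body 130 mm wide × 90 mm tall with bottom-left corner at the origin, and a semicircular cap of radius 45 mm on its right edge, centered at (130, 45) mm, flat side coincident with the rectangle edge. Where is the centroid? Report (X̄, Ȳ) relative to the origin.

X̄ = 82.98 mm, Ȳ = 45.00 mm

rectangular body: A = 130 × 90 = 11700.00, centroid at (65.00, 45.00).
semicircular end: A = ½π·45² = 3180.86, centroid at (149.10, 45.00).
ΣA = 14880.86 mm², ΣAX̄ = 1234762.13 mm³, ΣAȲ = 669638.82 mm³.
X̄ = 1234762.13/14880.86 = 82.98 mm; Ȳ = 669638.82/14880.86 = 45.00 mm.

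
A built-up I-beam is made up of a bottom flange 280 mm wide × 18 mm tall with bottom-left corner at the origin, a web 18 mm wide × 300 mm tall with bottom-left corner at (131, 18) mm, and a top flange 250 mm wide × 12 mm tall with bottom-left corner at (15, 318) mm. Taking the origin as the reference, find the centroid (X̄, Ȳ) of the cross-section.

X̄ = 140.00 mm, Ȳ = 143.20 mm

Part | A | x̄ᵢ | ȳᵢ | A·x̄ᵢ | A·ȳᵢ
bottom flange | 5040.00 | 140.00 | 9.00 | 705600.00 | 45360.00
web | 5400.00 | 140.00 | 168.00 | 756000.00 | 907200.00
top flange | 3000.00 | 140.00 | 324.00 | 420000.00 | 972000.00
Σ | 13440.00 |  |  | 1881600.00 | 1924560.00
X̄ = 1881600.00 / 13440.00 = 140.00 mm
Ȳ = 1924560.00 / 13440.00 = 143.20 mm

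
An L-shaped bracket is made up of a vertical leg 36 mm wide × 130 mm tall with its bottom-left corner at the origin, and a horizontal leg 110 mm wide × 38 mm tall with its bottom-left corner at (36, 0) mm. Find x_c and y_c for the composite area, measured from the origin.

x_c = 52.44 mm, y_c = 43.30 mm

Part | A | x̄ᵢ | ȳᵢ | A·x̄ᵢ | A·ȳᵢ
vertical leg | 4680.00 | 18.00 | 65.00 | 84240.00 | 304200.00
horizontal leg | 4180.00 | 91.00 | 19.00 | 380380.00 | 79420.00
Σ | 8860.00 |  |  | 464620.00 | 383620.00
x_c = 464620.00 / 8860.00 = 52.44 mm
y_c = 383620.00 / 8860.00 = 43.30 mm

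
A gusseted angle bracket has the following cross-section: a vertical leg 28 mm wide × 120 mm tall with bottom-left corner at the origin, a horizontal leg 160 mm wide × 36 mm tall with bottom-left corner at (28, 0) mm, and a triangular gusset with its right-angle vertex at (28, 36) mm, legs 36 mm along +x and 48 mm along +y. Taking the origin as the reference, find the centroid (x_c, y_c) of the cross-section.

vertical leg: A = 28 × 120 = 3360.00, centroid at (14.00, 60.00).
horizontal leg: A = 160 × 36 = 5760.00, centroid at (108.00, 18.00).
gusset: A = ½·36·48 = 864.00, centroid at (40.00, 52.00).
ΣA = 9984.00 mm²
ΣAx_c = (3360.00)(14.00) + (5760.00)(108.00) + (864.00)(40.00) = 703680.00 mm³
ΣAy_c = (3360.00)(60.00) + (5760.00)(18.00) + (864.00)(52.00) = 350208.00 mm³
x_c = 703680.00 / 9984.00 = 70.48 mm
y_c = 350208.00 / 9984.00 = 35.08 mm

x_c = 70.48 mm, y_c = 35.08 mm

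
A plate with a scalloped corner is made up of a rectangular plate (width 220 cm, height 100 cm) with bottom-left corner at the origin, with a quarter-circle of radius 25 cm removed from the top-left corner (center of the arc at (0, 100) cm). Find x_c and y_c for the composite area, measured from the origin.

plate: A = 220 × 100 = 22000.00, centroid at (110.00, 50.00).
removed quarter-circle: A = −¼π·25² = -490.87, centroid at (10.61, 89.39).
ΣA = 21509.13 cm²
ΣAx_c = (22000.00)(110.00) + (-490.87)(10.61) = 2414791.67 cm³
ΣAy_c = (22000.00)(50.00) + (-490.87)(89.39) = 1056120.95 cm³
x_c = 2414791.67 / 21509.13 = 112.27 cm
y_c = 1056120.95 / 21509.13 = 49.10 cm

x_c = 112.27 cm, y_c = 49.10 cm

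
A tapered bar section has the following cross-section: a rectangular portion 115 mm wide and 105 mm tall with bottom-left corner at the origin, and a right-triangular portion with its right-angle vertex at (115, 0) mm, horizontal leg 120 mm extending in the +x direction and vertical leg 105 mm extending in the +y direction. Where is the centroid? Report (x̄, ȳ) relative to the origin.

rectangular portion: A = 115 × 105 = 12075.00, centroid at (57.50, 52.50).
triangular portion: A = ½·120·105 = 6300.00, centroid at (155.00, 35.00).
ΣA = 18375.00 mm², ΣAx̄ = 1670812.50 mm³, ΣAȳ = 854437.50 mm³.
x̄ = 1670812.50/18375.00 = 90.93 mm; ȳ = 854437.50/18375.00 = 46.50 mm.

x̄ = 90.93 mm, ȳ = 46.50 mm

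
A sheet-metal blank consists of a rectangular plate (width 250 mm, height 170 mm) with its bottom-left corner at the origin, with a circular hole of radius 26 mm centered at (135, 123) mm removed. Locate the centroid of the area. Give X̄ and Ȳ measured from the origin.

plate: A = 250 × 170 = 42500.00, centroid at (125.00, 85.00).
hole: A = −π·26² = -2123.72, centroid at (135.00, 123.00).
ΣA = 40376.28 mm², ΣAX̄ = 5025798.25 mm³, ΣAȲ = 3351282.85 mm³.
X̄ = 5025798.25/40376.28 = 124.47 mm; Ȳ = 3351282.85/40376.28 = 83.00 mm.

X̄ = 124.47 mm, Ȳ = 83.00 mm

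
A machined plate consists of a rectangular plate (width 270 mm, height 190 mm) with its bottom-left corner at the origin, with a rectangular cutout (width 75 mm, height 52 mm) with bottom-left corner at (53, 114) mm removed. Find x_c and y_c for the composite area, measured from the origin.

plate: A = 270 × 190 = 51300.00, centroid at (135.00, 95.00).
hole: A = −(75 × 52) = -3900.00, centroid at (90.50, 140.00).
ΣA = 47400.00 mm²
ΣAx_c = (51300.00)(135.00) + (-3900.00)(90.50) = 6572550.00 mm³
ΣAy_c = (51300.00)(95.00) + (-3900.00)(140.00) = 4327500.00 mm³
x_c = 6572550.00 / 47400.00 = 138.66 mm
y_c = 4327500.00 / 47400.00 = 91.30 mm

x_c = 138.66 mm, y_c = 91.30 mm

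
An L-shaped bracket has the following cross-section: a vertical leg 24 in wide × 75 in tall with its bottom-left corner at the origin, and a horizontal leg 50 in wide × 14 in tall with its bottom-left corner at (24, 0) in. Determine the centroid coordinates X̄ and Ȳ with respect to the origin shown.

vertical leg: A = 24 × 75 = 1800.00, centroid at (12.00, 37.50).
horizontal leg: A = 50 × 14 = 700.00, centroid at (49.00, 7.00).
ΣA = 2500.00 in², ΣAX̄ = 55900.00 in³, ΣAȲ = 72400.00 in³.
X̄ = 55900.00/2500.00 = 22.36 in; Ȳ = 72400.00/2500.00 = 28.96 in.

X̄ = 22.36 in, Ȳ = 28.96 in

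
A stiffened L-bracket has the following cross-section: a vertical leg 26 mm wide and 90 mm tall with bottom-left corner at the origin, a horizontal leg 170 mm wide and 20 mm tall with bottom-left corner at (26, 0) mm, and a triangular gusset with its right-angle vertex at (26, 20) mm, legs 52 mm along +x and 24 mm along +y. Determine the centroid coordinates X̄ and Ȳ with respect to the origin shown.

X̄ = 68.33 mm, Ȳ = 24.63 mm

vertical leg: A = 26 × 90 = 2340.00, centroid at (13.00, 45.00).
horizontal leg: A = 170 × 20 = 3400.00, centroid at (111.00, 10.00).
gusset: A = ½·52·24 = 624.00, centroid at (43.33, 28.00).
ΣA = 6364.00 mm²
ΣAX̄ = (2340.00)(13.00) + (3400.00)(111.00) + (624.00)(43.33) = 434860.00 mm³
ΣAȲ = (2340.00)(45.00) + (3400.00)(10.00) + (624.00)(28.00) = 156772.00 mm³
X̄ = 434860.00 / 6364.00 = 68.33 mm
Ȳ = 156772.00 / 6364.00 = 24.63 mm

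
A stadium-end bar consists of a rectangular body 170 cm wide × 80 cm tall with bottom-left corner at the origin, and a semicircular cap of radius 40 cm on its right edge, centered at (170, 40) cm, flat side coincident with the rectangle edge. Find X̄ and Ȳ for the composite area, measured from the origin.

rectangular body: A = 170 × 80 = 13600.00, centroid at (85.00, 40.00).
semicircular end: A = ½π·40² = 2513.27, centroid at (186.98, 40.00).
ΣA = 16113.27 cm²
ΣAX̄ = (13600.00)(85.00) + (2513.27)(186.98) = 1625923.27 cm³
ΣAȲ = (13600.00)(40.00) + (2513.27)(40.00) = 644530.96 cm³
X̄ = 1625923.27 / 16113.27 = 100.91 cm
Ȳ = 644530.96 / 16113.27 = 40.00 cm

X̄ = 100.91 cm, Ȳ = 40.00 cm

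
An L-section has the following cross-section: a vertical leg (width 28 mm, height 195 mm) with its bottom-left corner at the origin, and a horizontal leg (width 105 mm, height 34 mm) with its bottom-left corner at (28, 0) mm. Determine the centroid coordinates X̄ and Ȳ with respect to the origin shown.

X̄ = 40.29 mm, Ȳ = 65.67 mm

vertical leg: A = 28 × 195 = 5460.00, centroid at (14.00, 97.50).
horizontal leg: A = 105 × 34 = 3570.00, centroid at (80.50, 17.00).
ΣA = 9030.00 mm², ΣAX̄ = 363825.00 mm³, ΣAȲ = 593040.00 mm³.
X̄ = 363825.00/9030.00 = 40.29 mm; Ȳ = 593040.00/9030.00 = 65.67 mm.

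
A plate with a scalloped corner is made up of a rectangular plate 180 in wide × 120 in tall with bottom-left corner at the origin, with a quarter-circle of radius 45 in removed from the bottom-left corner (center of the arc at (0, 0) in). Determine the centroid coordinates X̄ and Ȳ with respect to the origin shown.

X̄ = 95.64 in, Ȳ = 63.25 in

plate: A = 180 × 120 = 21600.00, centroid at (90.00, 60.00).
removed quarter-circle: A = −¼π·45² = -1590.43, centroid at (19.10, 19.10).
ΣA = 20009.57 in², ΣAX̄ = 1913625.00 in³, ΣAȲ = 1265625.00 in³.
X̄ = 1913625.00/20009.57 = 95.64 in; Ȳ = 1265625.00/20009.57 = 63.25 in.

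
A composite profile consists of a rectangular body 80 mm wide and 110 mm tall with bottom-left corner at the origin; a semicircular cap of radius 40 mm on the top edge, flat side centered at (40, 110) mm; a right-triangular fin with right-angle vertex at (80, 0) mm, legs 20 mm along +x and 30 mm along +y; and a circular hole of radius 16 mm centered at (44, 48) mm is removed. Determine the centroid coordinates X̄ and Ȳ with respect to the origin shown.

rectangular body: A = 80 × 110 = 8800.00, centroid at (40.00, 55.00).
semicircular top: A = ½π·40² = 2513.27, centroid at (40.00, 126.98).
triangular fin: A = ½·20·30 = 300.00, centroid at (86.67, 10.00).
hole: A = −π·16² = -804.25, centroid at (44.00, 48.00).
ΣA = 10809.03 mm²
ΣAX̄ = (8800.00)(40.00) + (2513.27)(40.00) + (300.00)(86.67) + (-804.25)(44.00) = 443144.07 mm³
ΣAȲ = (8800.00)(55.00) + (2513.27)(126.98) + (300.00)(10.00) + (-804.25)(48.00) = 767522.93 mm³
X̄ = 443144.07 / 10809.03 = 41.00 mm
Ȳ = 767522.93 / 10809.03 = 71.01 mm

X̄ = 41.00 mm, Ȳ = 71.01 mm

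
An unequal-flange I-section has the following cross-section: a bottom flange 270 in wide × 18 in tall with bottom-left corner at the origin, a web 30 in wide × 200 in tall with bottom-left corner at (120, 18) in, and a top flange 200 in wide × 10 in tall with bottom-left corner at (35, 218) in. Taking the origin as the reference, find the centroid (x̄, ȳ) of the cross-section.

x̄ = 135.00 in, ȳ = 93.14 in

bottom flange: A = 270 × 18 = 4860.00, centroid at (135.00, 9.00).
web: A = 30 × 200 = 6000.00, centroid at (135.00, 118.00).
top flange: A = 200 × 10 = 2000.00, centroid at (135.00, 223.00).
ΣA = 12860.00 in², ΣAx̄ = 1736100.00 in³, ΣAȳ = 1197740.00 in³.
x̄ = 1736100.00/12860.00 = 135.00 in; ȳ = 1197740.00/12860.00 = 93.14 in.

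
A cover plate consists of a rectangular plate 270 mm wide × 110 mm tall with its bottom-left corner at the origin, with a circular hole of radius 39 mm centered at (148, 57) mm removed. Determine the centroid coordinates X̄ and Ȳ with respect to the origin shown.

X̄ = 132.51 mm, Ȳ = 54.62 mm

plate: A = 270 × 110 = 29700.00, centroid at (135.00, 55.00).
hole: A = −π·39² = -4778.36, centroid at (148.00, 57.00).
ΣA = 24921.64 mm², ΣAX̄ = 3302302.36 mm³, ΣAȲ = 1361133.34 mm³.
X̄ = 3302302.36/24921.64 = 132.51 mm; Ȳ = 1361133.34/24921.64 = 54.62 mm.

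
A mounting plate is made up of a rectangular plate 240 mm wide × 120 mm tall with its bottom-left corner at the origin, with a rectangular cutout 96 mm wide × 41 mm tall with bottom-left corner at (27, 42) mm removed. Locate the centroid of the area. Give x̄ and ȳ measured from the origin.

x̄ = 127.12 mm, ȳ = 59.60 mm

plate: A = 240 × 120 = 28800.00, centroid at (120.00, 60.00).
hole: A = −(96 × 41) = -3936.00, centroid at (75.00, 62.50).
ΣA = 24864.00 mm²
ΣAx̄ = (28800.00)(120.00) + (-3936.00)(75.00) = 3160800.00 mm³
ΣAȳ = (28800.00)(60.00) + (-3936.00)(62.50) = 1482000.00 mm³
x̄ = 3160800.00 / 24864.00 = 127.12 mm
ȳ = 1482000.00 / 24864.00 = 59.60 mm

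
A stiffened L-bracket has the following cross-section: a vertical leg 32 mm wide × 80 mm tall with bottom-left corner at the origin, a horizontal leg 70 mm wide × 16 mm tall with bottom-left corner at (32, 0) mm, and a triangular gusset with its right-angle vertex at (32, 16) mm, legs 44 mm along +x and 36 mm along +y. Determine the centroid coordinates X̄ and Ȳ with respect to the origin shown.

vertical leg: A = 32 × 80 = 2560.00, centroid at (16.00, 40.00).
horizontal leg: A = 70 × 16 = 1120.00, centroid at (67.00, 8.00).
gusset: A = ½·44·36 = 792.00, centroid at (46.67, 28.00).
ΣA = 4472.00 mm², ΣAX̄ = 152960.00 mm³, ΣAȲ = 133536.00 mm³.
X̄ = 152960.00/4472.00 = 34.20 mm; Ȳ = 133536.00/4472.00 = 29.86 mm.

X̄ = 34.20 mm, Ȳ = 29.86 mm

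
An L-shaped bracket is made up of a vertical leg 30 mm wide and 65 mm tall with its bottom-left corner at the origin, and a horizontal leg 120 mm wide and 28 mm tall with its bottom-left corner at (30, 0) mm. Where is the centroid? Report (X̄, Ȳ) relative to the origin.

X̄ = 62.46 mm, Ȳ = 20.79 mm

Part | A | x̄ᵢ | ȳᵢ | A·x̄ᵢ | A·ȳᵢ
vertical leg | 1950.00 | 15.00 | 32.50 | 29250.00 | 63375.00
horizontal leg | 3360.00 | 90.00 | 14.00 | 302400.00 | 47040.00
Σ | 5310.00 |  |  | 331650.00 | 110415.00
X̄ = 331650.00 / 5310.00 = 62.46 mm
Ȳ = 110415.00 / 5310.00 = 20.79 mm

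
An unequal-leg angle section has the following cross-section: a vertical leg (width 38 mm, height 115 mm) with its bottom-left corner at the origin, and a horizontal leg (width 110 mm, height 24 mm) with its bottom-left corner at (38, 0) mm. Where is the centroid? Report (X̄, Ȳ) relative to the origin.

X̄ = 46.87 mm, Ȳ = 40.36 mm

vertical leg: A = 38 × 115 = 4370.00, centroid at (19.00, 57.50).
horizontal leg: A = 110 × 24 = 2640.00, centroid at (93.00, 12.00).
ΣA = 7010.00 mm², ΣAX̄ = 328550.00 mm³, ΣAȲ = 282955.00 mm³.
X̄ = 328550.00/7010.00 = 46.87 mm; Ȳ = 282955.00/7010.00 = 40.36 mm.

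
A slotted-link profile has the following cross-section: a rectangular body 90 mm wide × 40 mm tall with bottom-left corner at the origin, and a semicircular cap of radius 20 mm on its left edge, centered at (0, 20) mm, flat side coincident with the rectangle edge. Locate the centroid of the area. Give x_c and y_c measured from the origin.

rectangular body: A = 90 × 40 = 3600.00, centroid at (45.00, 20.00).
semicircular end: A = ½π·20² = 628.32, centroid at (-8.49, 20.00).
ΣA = 4228.32 mm², ΣAx_c = 156666.67 mm³, ΣAy_c = 84566.37 mm³.
x_c = 156666.67/4228.32 = 37.05 mm; y_c = 84566.37/4228.32 = 20.00 mm.

x_c = 37.05 mm, y_c = 20.00 mm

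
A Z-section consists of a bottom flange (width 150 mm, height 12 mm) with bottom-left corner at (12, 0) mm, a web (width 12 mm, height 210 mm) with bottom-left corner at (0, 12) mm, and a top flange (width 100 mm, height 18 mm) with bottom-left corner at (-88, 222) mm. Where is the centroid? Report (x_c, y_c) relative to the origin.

x_c = 16.88 mm, y_c = 117.88 mm

Part | A | x̄ᵢ | ȳᵢ | A·x̄ᵢ | A·ȳᵢ
bottom flange | 1800.00 | 87.00 | 6.00 | 156600.00 | 10800.00
web | 2520.00 | 6.00 | 117.00 | 15120.00 | 294840.00
top flange | 1800.00 | -38.00 | 231.00 | -68400.00 | 415800.00
Σ | 6120.00 |  |  | 103320.00 | 721440.00
x_c = 103320.00 / 6120.00 = 16.88 mm
y_c = 721440.00 / 6120.00 = 117.88 mm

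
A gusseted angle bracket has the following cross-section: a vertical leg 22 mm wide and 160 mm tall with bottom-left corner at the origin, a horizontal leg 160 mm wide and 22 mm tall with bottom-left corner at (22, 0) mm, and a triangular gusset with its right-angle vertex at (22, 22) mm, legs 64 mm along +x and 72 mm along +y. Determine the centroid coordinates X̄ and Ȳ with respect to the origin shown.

vertical leg: A = 22 × 160 = 3520.00, centroid at (11.00, 80.00).
horizontal leg: A = 160 × 22 = 3520.00, centroid at (102.00, 11.00).
gusset: A = ½·64·72 = 2304.00, centroid at (43.33, 46.00).
ΣA = 9344.00 mm²
ΣAX̄ = (3520.00)(11.00) + (3520.00)(102.00) + (2304.00)(43.33) = 497600.00 mm³
ΣAȲ = (3520.00)(80.00) + (3520.00)(11.00) + (2304.00)(46.00) = 426304.00 mm³
X̄ = 497600.00 / 9344.00 = 53.25 mm
Ȳ = 426304.00 / 9344.00 = 45.62 mm

X̄ = 53.25 mm, Ȳ = 45.62 mm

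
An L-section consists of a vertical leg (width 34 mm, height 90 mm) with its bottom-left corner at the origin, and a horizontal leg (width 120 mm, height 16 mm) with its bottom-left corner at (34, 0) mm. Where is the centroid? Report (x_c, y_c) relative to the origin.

x_c = 46.69 mm, y_c = 30.73 mm

vertical leg: A = 34 × 90 = 3060.00, centroid at (17.00, 45.00).
horizontal leg: A = 120 × 16 = 1920.00, centroid at (94.00, 8.00).
ΣA = 4980.00 mm², ΣAx_c = 232500.00 mm³, ΣAy_c = 153060.00 mm³.
x_c = 232500.00/4980.00 = 46.69 mm; y_c = 153060.00/4980.00 = 30.73 mm.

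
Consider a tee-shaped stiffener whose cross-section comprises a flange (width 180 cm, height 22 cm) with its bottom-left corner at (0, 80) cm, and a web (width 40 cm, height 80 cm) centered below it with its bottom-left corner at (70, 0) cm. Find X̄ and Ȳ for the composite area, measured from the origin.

X̄ = 90.00 cm, Ȳ = 68.21 cm

Part | A | x̄ᵢ | ȳᵢ | A·x̄ᵢ | A·ȳᵢ
web | 3200.00 | 90.00 | 40.00 | 288000.00 | 128000.00
flange | 3960.00 | 90.00 | 91.00 | 356400.00 | 360360.00
Σ | 7160.00 |  |  | 644400.00 | 488360.00
X̄ = 644400.00 / 7160.00 = 90.00 cm
Ȳ = 488360.00 / 7160.00 = 68.21 cm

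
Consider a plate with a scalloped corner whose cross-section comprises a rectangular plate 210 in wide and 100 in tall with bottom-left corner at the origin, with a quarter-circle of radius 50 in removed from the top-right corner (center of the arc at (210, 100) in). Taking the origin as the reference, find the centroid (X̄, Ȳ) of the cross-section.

plate: A = 210 × 100 = 21000.00, centroid at (105.00, 50.00).
removed quarter-circle: A = −¼π·50² = -1963.50, centroid at (188.78, 78.78).
ΣA = 19036.50 in²
ΣAX̄ = (21000.00)(105.00) + (-1963.50)(188.78) = 1834332.63 in³
ΣAȲ = (21000.00)(50.00) + (-1963.50)(78.78) = 895317.13 in³
X̄ = 1834332.63 / 19036.50 = 96.36 in
Ȳ = 895317.13 / 19036.50 = 47.03 in

X̄ = 96.36 in, Ȳ = 47.03 in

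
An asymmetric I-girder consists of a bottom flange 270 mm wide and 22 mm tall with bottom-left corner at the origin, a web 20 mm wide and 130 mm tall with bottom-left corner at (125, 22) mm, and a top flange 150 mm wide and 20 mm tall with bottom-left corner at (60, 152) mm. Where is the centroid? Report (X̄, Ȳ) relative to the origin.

X̄ = 135.00 mm, Ȳ = 67.38 mm

bottom flange: A = 270 × 22 = 5940.00, centroid at (135.00, 11.00).
web: A = 20 × 130 = 2600.00, centroid at (135.00, 87.00).
top flange: A = 150 × 20 = 3000.00, centroid at (135.00, 162.00).
ΣA = 11540.00 mm², ΣAX̄ = 1557900.00 mm³, ΣAȲ = 777540.00 mm³.
X̄ = 1557900.00/11540.00 = 135.00 mm; Ȳ = 777540.00/11540.00 = 67.38 mm.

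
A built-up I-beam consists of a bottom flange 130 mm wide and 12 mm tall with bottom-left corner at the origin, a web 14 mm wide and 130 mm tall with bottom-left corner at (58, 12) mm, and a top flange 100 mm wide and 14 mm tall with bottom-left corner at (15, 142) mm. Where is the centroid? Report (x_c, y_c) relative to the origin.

Part | A | x̄ᵢ | ȳᵢ | A·x̄ᵢ | A·ȳᵢ
bottom flange | 1560.00 | 65.00 | 6.00 | 101400.00 | 9360.00
web | 1820.00 | 65.00 | 77.00 | 118300.00 | 140140.00
top flange | 1400.00 | 65.00 | 149.00 | 91000.00 | 208600.00
Σ | 4780.00 |  |  | 310700.00 | 358100.00
x_c = 310700.00 / 4780.00 = 65.00 mm
y_c = 358100.00 / 4780.00 = 74.92 mm

x_c = 65.00 mm, y_c = 74.92 mm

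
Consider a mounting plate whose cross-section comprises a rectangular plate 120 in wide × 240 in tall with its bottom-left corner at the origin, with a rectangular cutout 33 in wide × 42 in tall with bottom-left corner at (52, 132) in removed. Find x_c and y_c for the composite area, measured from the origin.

x_c = 59.57 in, y_c = 118.33 in

Part | A | x̄ᵢ | ȳᵢ | A·x̄ᵢ | A·ȳᵢ
plate | 28800.00 | 60.00 | 120.00 | 1728000.00 | 3456000.00
hole | -1386.00 | 68.50 | 153.00 | -94941.00 | -212058.00
Σ | 27414.00 |  |  | 1633059.00 | 3243942.00
x_c = 1633059.00 / 27414.00 = 59.57 in
y_c = 3243942.00 / 27414.00 = 118.33 in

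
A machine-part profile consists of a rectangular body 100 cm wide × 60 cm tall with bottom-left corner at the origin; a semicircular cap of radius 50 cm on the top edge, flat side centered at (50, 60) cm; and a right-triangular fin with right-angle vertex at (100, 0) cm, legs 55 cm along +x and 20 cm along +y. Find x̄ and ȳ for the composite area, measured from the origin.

x̄ = 53.59 cm, ȳ = 47.97 cm

rectangular body: A = 100 × 60 = 6000.00, centroid at (50.00, 30.00).
semicircular top: A = ½π·50² = 3926.99, centroid at (50.00, 81.22).
triangular fin: A = ½·55·20 = 550.00, centroid at (118.33, 6.67).
ΣA = 10476.99 cm²
ΣAx̄ = (6000.00)(50.00) + (3926.99)(50.00) + (550.00)(118.33) = 561432.87 cm³
ΣAȳ = (6000.00)(30.00) + (3926.99)(81.22) + (550.00)(6.67) = 502619.45 cm³
x̄ = 561432.87 / 10476.99 = 53.59 cm
ȳ = 502619.45 / 10476.99 = 47.97 cm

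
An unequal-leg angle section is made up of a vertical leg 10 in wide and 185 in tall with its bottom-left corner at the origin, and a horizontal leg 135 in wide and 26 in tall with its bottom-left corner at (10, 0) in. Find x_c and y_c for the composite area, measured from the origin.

Part | A | x̄ᵢ | ȳᵢ | A·x̄ᵢ | A·ȳᵢ
vertical leg | 1850.00 | 5.00 | 92.50 | 9250.00 | 171125.00
horizontal leg | 3510.00 | 77.50 | 13.00 | 272025.00 | 45630.00
Σ | 5360.00 |  |  | 281275.00 | 216755.00
x_c = 281275.00 / 5360.00 = 52.48 in
y_c = 216755.00 / 5360.00 = 40.44 in

x_c = 52.48 in, y_c = 40.44 in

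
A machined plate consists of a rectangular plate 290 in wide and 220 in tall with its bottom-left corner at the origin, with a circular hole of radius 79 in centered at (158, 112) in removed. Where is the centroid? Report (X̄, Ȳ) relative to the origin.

X̄ = 139.23 in, Ȳ = 109.11 in

Part | A | x̄ᵢ | ȳᵢ | A·x̄ᵢ | A·ȳᵢ
plate | 63800.00 | 145.00 | 110.00 | 9251000.00 | 7018000.00
hole | -19606.68 | 158.00 | 112.00 | -3097855.40 | -2195948.13
Σ | 44193.32 |  |  | 6153144.60 | 4822051.87
X̄ = 6153144.60 / 44193.32 = 139.23 in
Ȳ = 4822051.87 / 44193.32 = 109.11 in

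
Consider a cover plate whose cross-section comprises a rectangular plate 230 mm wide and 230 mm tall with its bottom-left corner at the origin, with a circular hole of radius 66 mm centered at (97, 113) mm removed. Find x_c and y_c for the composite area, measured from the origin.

x_c = 121.28 mm, y_c = 115.70 mm

plate: A = 230 × 230 = 52900.00, centroid at (115.00, 115.00).
hole: A = −π·66² = -13684.78, centroid at (97.00, 113.00).
ΣA = 39215.22 mm²
ΣAx_c = (52900.00)(115.00) + (-13684.78)(97.00) = 4756076.57 mm³
ΣAy_c = (52900.00)(115.00) + (-13684.78)(113.00) = 4537120.13 mm³
x_c = 4756076.57 / 39215.22 = 121.28 mm
y_c = 4537120.13 / 39215.22 = 115.70 mm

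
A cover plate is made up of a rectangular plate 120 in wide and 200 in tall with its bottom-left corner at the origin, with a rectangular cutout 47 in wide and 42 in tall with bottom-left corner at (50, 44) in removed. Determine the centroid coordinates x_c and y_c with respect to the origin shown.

x_c = 58.79 in, y_c = 103.14 in

Part | A | x̄ᵢ | ȳᵢ | A·x̄ᵢ | A·ȳᵢ
plate | 24000.00 | 60.00 | 100.00 | 1440000.00 | 2400000.00
hole | -1974.00 | 73.50 | 65.00 | -145089.00 | -128310.00
Σ | 22026.00 |  |  | 1294911.00 | 2271690.00
x_c = 1294911.00 / 22026.00 = 58.79 in
y_c = 2271690.00 / 22026.00 = 103.14 in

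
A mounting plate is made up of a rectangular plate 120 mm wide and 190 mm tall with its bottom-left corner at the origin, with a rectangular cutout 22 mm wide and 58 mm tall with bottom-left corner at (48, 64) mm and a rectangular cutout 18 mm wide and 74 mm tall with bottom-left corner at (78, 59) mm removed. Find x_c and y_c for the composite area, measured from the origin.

x_c = 58.28 mm, y_c = 95.06 mm

plate: A = 120 × 190 = 22800.00, centroid at (60.00, 95.00).
hole 1: A = −(22 × 58) = -1276.00, centroid at (59.00, 93.00).
hole 2: A = −(18 × 74) = -1332.00, centroid at (87.00, 96.00).
ΣA = 20192.00 mm²
ΣAx_c = (22800.00)(60.00) + (-1276.00)(59.00) + (-1332.00)(87.00) = 1176832.00 mm³
ΣAy_c = (22800.00)(95.00) + (-1276.00)(93.00) + (-1332.00)(96.00) = 1919460.00 mm³
x_c = 1176832.00 / 20192.00 = 58.28 mm
y_c = 1919460.00 / 20192.00 = 95.06 mm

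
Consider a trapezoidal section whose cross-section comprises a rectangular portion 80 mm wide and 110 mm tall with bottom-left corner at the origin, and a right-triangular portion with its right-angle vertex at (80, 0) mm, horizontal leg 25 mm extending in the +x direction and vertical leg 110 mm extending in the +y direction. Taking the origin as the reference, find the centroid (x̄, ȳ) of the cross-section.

rectangular portion: A = 80 × 110 = 8800.00, centroid at (40.00, 55.00).
triangular portion: A = ½·25·110 = 1375.00, centroid at (88.33, 36.67).
ΣA = 10175.00 mm², ΣAx̄ = 473458.33 mm³, ΣAȳ = 534416.67 mm³.
x̄ = 473458.33/10175.00 = 46.53 mm; ȳ = 534416.67/10175.00 = 52.52 mm.

x̄ = 46.53 mm, ȳ = 52.52 mm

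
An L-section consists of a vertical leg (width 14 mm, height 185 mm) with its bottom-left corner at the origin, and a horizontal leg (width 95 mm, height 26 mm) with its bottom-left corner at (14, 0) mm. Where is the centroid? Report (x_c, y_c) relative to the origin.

vertical leg: A = 14 × 185 = 2590.00, centroid at (7.00, 92.50).
horizontal leg: A = 95 × 26 = 2470.00, centroid at (61.50, 13.00).
ΣA = 5060.00 mm²
ΣAx_c = (2590.00)(7.00) + (2470.00)(61.50) = 170035.00 mm³
ΣAy_c = (2590.00)(92.50) + (2470.00)(13.00) = 271685.00 mm³
x_c = 170035.00 / 5060.00 = 33.60 mm
y_c = 271685.00 / 5060.00 = 53.69 mm

x_c = 33.60 mm, y_c = 53.69 mm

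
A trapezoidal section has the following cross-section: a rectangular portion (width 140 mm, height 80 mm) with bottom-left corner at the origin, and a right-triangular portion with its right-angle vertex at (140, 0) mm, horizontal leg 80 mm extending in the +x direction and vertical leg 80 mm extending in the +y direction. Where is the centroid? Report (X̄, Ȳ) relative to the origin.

Part | A | x̄ᵢ | ȳᵢ | A·x̄ᵢ | A·ȳᵢ
rectangular portion | 11200.00 | 70.00 | 40.00 | 784000.00 | 448000.00
triangular portion | 3200.00 | 166.67 | 26.67 | 533333.33 | 85333.33
Σ | 14400.00 |  |  | 1317333.33 | 533333.33
X̄ = 1317333.33 / 14400.00 = 91.48 mm
Ȳ = 533333.33 / 14400.00 = 37.04 mm

X̄ = 91.48 mm, Ȳ = 37.04 mm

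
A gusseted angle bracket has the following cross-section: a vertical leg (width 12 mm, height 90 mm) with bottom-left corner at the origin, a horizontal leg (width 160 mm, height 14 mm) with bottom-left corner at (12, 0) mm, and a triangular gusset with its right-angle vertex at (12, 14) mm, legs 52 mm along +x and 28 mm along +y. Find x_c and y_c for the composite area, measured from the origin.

Part | A | x̄ᵢ | ȳᵢ | A·x̄ᵢ | A·ȳᵢ
vertical leg | 1080.00 | 6.00 | 45.00 | 6480.00 | 48600.00
horizontal leg | 2240.00 | 92.00 | 7.00 | 206080.00 | 15680.00
gusset | 728.00 | 29.33 | 23.33 | 21354.67 | 16986.67
Σ | 4048.00 |  |  | 233914.67 | 81266.67
x_c = 233914.67 / 4048.00 = 57.79 mm
y_c = 81266.67 / 4048.00 = 20.08 mm

x_c = 57.79 mm, y_c = 20.08 mm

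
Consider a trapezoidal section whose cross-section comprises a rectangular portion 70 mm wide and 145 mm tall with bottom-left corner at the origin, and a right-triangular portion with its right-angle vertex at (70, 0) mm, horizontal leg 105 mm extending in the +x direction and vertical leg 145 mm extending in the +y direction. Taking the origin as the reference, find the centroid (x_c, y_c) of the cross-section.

rectangular portion: A = 70 × 145 = 10150.00, centroid at (35.00, 72.50).
triangular portion: A = ½·105·145 = 7612.50, centroid at (105.00, 48.33).
ΣA = 17762.50 mm²
ΣAx_c = (10150.00)(35.00) + (7612.50)(105.00) = 1154562.50 mm³
ΣAy_c = (10150.00)(72.50) + (7612.50)(48.33) = 1103812.50 mm³
x_c = 1154562.50 / 17762.50 = 65.00 mm
y_c = 1103812.50 / 17762.50 = 62.14 mm

x_c = 65.00 mm, y_c = 62.14 mm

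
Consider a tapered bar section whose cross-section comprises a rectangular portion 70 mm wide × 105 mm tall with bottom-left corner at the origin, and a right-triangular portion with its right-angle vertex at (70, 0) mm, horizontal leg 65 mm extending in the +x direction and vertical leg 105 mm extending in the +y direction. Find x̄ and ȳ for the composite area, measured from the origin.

x̄ = 52.97 mm, ȳ = 46.95 mm

rectangular portion: A = 70 × 105 = 7350.00, centroid at (35.00, 52.50).
triangular portion: A = ½·65·105 = 3412.50, centroid at (91.67, 35.00).
ΣA = 10762.50 mm²
ΣAx̄ = (7350.00)(35.00) + (3412.50)(91.67) = 570062.50 mm³
ΣAȳ = (7350.00)(52.50) + (3412.50)(35.00) = 505312.50 mm³
x̄ = 570062.50 / 10762.50 = 52.97 mm
ȳ = 505312.50 / 10762.50 = 46.95 mm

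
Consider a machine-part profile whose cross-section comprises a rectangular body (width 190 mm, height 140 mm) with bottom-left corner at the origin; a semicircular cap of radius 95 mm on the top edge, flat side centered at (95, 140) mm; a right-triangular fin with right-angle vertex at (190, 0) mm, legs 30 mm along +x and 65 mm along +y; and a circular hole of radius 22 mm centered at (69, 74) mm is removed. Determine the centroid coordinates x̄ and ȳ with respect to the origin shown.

x̄ = 98.53 mm, ȳ = 107.55 mm

Part | A | x̄ᵢ | ȳᵢ | A·x̄ᵢ | A·ȳᵢ
rectangular body | 26600.00 | 95.00 | 70.00 | 2527000.00 | 1862000.00
semicircular top | 14176.44 | 95.00 | 180.32 | 1346761.50 | 2556284.49
triangular fin | 975.00 | 200.00 | 21.67 | 195000.00 | 21125.00
hole | -1520.53 | 69.00 | 74.00 | -104916.63 | -112519.28
Σ | 40230.91 |  |  | 3963844.87 | 4326890.21
x̄ = 3963844.87 / 40230.91 = 98.53 mm
ȳ = 4326890.21 / 40230.91 = 107.55 mm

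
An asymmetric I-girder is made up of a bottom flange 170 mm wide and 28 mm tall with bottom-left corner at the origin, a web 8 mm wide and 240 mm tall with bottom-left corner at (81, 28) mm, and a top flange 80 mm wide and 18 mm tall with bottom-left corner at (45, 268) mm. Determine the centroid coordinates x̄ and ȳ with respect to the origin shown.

Part | A | x̄ᵢ | ȳᵢ | A·x̄ᵢ | A·ȳᵢ
bottom flange | 4760.00 | 85.00 | 14.00 | 404600.00 | 66640.00
web | 1920.00 | 85.00 | 148.00 | 163200.00 | 284160.00
top flange | 1440.00 | 85.00 | 277.00 | 122400.00 | 398880.00
Σ | 8120.00 |  |  | 690200.00 | 749680.00
x̄ = 690200.00 / 8120.00 = 85.00 mm
ȳ = 749680.00 / 8120.00 = 92.33 mm

x̄ = 85.00 mm, ȳ = 92.33 mm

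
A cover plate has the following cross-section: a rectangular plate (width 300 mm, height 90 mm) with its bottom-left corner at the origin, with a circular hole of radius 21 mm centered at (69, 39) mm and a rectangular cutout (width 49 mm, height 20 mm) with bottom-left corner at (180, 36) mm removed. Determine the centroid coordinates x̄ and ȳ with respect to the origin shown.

x̄ = 152.39 mm, ȳ = 45.30 mm

plate: A = 300 × 90 = 27000.00, centroid at (150.00, 45.00).
hole 1: A = −π·21² = -1385.44, centroid at (69.00, 39.00).
hole 2: A = −(49 × 20) = -980.00, centroid at (204.50, 46.00).
ΣA = 24634.56 mm²
ΣAx̄ = (27000.00)(150.00) + (-1385.44)(69.00) + (-980.00)(204.50) = 3753994.48 mm³
ΣAȳ = (27000.00)(45.00) + (-1385.44)(39.00) + (-980.00)(46.00) = 1115887.75 mm³
x̄ = 3753994.48 / 24634.56 = 152.39 mm
ȳ = 1115887.75 / 24634.56 = 45.30 mm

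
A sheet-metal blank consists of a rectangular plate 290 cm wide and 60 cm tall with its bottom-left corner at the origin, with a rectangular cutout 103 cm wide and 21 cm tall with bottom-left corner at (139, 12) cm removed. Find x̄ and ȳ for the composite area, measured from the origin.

x̄ = 138.54 cm, ȳ = 31.06 cm

Part | A | x̄ᵢ | ȳᵢ | A·x̄ᵢ | A·ȳᵢ
plate | 17400.00 | 145.00 | 30.00 | 2523000.00 | 522000.00
hole | -2163.00 | 190.50 | 22.50 | -412051.50 | -48667.50
Σ | 15237.00 |  |  | 2110948.50 | 473332.50
x̄ = 2110948.50 / 15237.00 = 138.54 cm
ȳ = 473332.50 / 15237.00 = 31.06 cm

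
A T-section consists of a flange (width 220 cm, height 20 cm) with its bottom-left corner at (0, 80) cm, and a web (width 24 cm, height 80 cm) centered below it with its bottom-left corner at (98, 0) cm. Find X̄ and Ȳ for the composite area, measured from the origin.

X̄ = 110.00 cm, Ȳ = 74.81 cm

web: A = 24 × 80 = 1920.00, centroid at (110.00, 40.00).
flange: A = 220 × 20 = 4400.00, centroid at (110.00, 90.00).
ΣA = 6320.00 cm², ΣAX̄ = 695200.00 cm³, ΣAȲ = 472800.00 cm³.
X̄ = 695200.00/6320.00 = 110.00 cm; Ȳ = 472800.00/6320.00 = 74.81 cm.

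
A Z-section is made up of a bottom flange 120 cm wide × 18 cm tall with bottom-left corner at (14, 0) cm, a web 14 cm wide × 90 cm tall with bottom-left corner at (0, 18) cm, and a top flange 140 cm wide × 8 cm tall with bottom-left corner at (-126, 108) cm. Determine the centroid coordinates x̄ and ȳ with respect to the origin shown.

bottom flange: A = 120 × 18 = 2160.00, centroid at (74.00, 9.00).
web: A = 14 × 90 = 1260.00, centroid at (7.00, 63.00).
top flange: A = 140 × 8 = 1120.00, centroid at (-56.00, 112.00).
ΣA = 4540.00 cm², ΣAx̄ = 105940.00 cm³, ΣAȳ = 224260.00 cm³.
x̄ = 105940.00/4540.00 = 23.33 cm; ȳ = 224260.00/4540.00 = 49.40 cm.

x̄ = 23.33 cm, ȳ = 49.40 cm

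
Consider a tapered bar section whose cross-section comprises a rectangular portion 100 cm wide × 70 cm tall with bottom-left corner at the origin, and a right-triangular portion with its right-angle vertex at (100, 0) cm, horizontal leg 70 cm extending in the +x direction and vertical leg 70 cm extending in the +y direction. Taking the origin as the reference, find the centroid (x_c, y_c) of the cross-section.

x_c = 69.01 cm, y_c = 31.98 cm

rectangular portion: A = 100 × 70 = 7000.00, centroid at (50.00, 35.00).
triangular portion: A = ½·70·70 = 2450.00, centroid at (123.33, 23.33).
ΣA = 9450.00 cm², ΣAx_c = 652166.67 cm³, ΣAy_c = 302166.67 cm³.
x_c = 652166.67/9450.00 = 69.01 cm; y_c = 302166.67/9450.00 = 31.98 cm.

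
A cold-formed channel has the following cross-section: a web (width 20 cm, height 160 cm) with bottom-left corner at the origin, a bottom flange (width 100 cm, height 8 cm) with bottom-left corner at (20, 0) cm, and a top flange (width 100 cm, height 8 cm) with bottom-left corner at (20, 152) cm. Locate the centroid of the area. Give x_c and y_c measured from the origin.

x_c = 30.00 cm, y_c = 80.00 cm

Part | A | x̄ᵢ | ȳᵢ | A·x̄ᵢ | A·ȳᵢ
web | 3200.00 | 10.00 | 80.00 | 32000.00 | 256000.00
bottom flange | 800.00 | 70.00 | 4.00 | 56000.00 | 3200.00
top flange | 800.00 | 70.00 | 156.00 | 56000.00 | 124800.00
Σ | 4800.00 |  |  | 144000.00 | 384000.00
x_c = 144000.00 / 4800.00 = 30.00 cm
y_c = 384000.00 / 4800.00 = 80.00 cm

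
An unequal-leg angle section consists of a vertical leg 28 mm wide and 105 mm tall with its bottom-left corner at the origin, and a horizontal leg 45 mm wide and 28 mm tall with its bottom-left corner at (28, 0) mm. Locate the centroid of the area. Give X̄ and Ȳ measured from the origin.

X̄ = 24.95 mm, Ȳ = 40.95 mm

vertical leg: A = 28 × 105 = 2940.00, centroid at (14.00, 52.50).
horizontal leg: A = 45 × 28 = 1260.00, centroid at (50.50, 14.00).
ΣA = 4200.00 mm²
ΣAX̄ = (2940.00)(14.00) + (1260.00)(50.50) = 104790.00 mm³
ΣAȲ = (2940.00)(52.50) + (1260.00)(14.00) = 171990.00 mm³
X̄ = 104790.00 / 4200.00 = 24.95 mm
Ȳ = 171990.00 / 4200.00 = 40.95 mm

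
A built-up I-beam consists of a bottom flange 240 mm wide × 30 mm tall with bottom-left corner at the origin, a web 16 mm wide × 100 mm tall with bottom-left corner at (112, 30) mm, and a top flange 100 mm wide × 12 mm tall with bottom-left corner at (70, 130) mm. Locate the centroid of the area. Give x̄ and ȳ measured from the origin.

bottom flange: A = 240 × 30 = 7200.00, centroid at (120.00, 15.00).
web: A = 16 × 100 = 1600.00, centroid at (120.00, 80.00).
top flange: A = 100 × 12 = 1200.00, centroid at (120.00, 136.00).
ΣA = 10000.00 mm², ΣAx̄ = 1200000.00 mm³, ΣAȳ = 399200.00 mm³.
x̄ = 1200000.00/10000.00 = 120.00 mm; ȳ = 399200.00/10000.00 = 39.92 mm.

x̄ = 120.00 mm, ȳ = 39.92 mm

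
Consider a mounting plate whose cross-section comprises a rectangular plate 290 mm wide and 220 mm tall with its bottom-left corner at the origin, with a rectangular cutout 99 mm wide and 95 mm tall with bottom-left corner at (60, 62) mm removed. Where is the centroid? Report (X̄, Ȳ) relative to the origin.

X̄ = 151.14 mm, Ȳ = 110.09 mm

plate: A = 290 × 220 = 63800.00, centroid at (145.00, 110.00).
hole: A = −(99 × 95) = -9405.00, centroid at (109.50, 109.50).
ΣA = 54395.00 mm²
ΣAX̄ = (63800.00)(145.00) + (-9405.00)(109.50) = 8221152.50 mm³
ΣAȲ = (63800.00)(110.00) + (-9405.00)(109.50) = 5988152.50 mm³
X̄ = 8221152.50 / 54395.00 = 151.14 mm
Ȳ = 5988152.50 / 54395.00 = 110.09 mm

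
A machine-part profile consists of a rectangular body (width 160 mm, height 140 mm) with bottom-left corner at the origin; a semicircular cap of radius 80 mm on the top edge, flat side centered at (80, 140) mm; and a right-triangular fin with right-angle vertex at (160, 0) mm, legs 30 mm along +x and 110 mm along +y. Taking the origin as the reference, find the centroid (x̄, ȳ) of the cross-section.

Part | A | x̄ᵢ | ȳᵢ | A·x̄ᵢ | A·ȳᵢ
rectangular body | 22400.00 | 80.00 | 70.00 | 1792000.00 | 1568000.00
semicircular top | 10053.10 | 80.00 | 173.95 | 804247.72 | 1748766.84
triangular fin | 1650.00 | 170.00 | 36.67 | 280500.00 | 60500.00
Σ | 34103.10 |  |  | 2876747.72 | 3377266.84
x̄ = 2876747.72 / 34103.10 = 84.35 mm
ȳ = 3377266.84 / 34103.10 = 99.03 mm

x̄ = 84.35 mm, ȳ = 99.03 mm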